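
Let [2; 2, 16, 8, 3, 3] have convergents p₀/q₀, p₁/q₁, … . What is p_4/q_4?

Using pₖ = aₖpₖ₋₁ + pₖ₋₂, qₖ = aₖqₖ₋₁ + qₖ₋₂ (with p₋₁=1, p₋₂=0, q₋₁=0, q₋₂=1):
  k=0: a=2, p=2, q=1
  k=1: a=2, p=5, q=2
  k=2: a=16, p=82, q=33
  k=3: a=8, p=661, q=266
  k=4: a=3, p=2065, q=831

2065/831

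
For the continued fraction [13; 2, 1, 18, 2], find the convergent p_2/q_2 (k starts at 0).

40/3

Using pₖ = aₖpₖ₋₁ + pₖ₋₂, qₖ = aₖqₖ₋₁ + qₖ₋₂ (with p₋₁=1, p₋₂=0, q₋₁=0, q₋₂=1):
  k=0: a=13, p=13, q=1
  k=1: a=2, p=27, q=2
  k=2: a=1, p=40, q=3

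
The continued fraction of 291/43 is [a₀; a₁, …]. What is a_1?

291 = 6·43 + 33   →  a_0 = 6
43 = 1·33 + 10   →  a_1 = 1

1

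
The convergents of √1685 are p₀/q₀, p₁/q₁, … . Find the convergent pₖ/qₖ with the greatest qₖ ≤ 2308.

34522/841

√1685 = [41; 20, 1, 1, 20, 82, …] (period length 5).
Convergents:
  p_0/q_0 = 41/1
  p_1/q_1 = 821/20
  p_2/q_2 = 862/21
  p_3/q_3 = 1683/41
  p_4/q_4 = 34522/841
  p_5/q_5 = 2832487/69003
q_4 = 841 ≤ 2308 < 69003 = q_5, so the answer is 34522/841.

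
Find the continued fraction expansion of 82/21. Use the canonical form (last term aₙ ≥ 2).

82 = 3×21 + 19
21 = 1×19 + 2
19 = 9×2 + 1
2 = 2×1 + 0  (stop)
So 82/21 = [3; 1, 9, 2].

[3; 1, 9, 2]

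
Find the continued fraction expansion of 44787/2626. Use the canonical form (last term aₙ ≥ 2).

[17; 18, 9, 16]

44787 = 17×2626 + 145
2626 = 18×145 + 16
145 = 9×16 + 1
16 = 16×1 + 0  (stop)
So 44787/2626 = [17; 18, 9, 16].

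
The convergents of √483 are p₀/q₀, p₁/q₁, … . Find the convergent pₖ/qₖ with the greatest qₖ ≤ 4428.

√483 = [21; 1, 42, …] (period length 2).
Convergents:
  p_0/q_0 = 21/1
  p_1/q_1 = 22/1
  p_2/q_2 = 945/43
  p_3/q_3 = 967/44
  p_4/q_4 = 41559/1891
  p_5/q_5 = 42526/1935
  p_6/q_6 = 1827651/83161
q_5 = 1935 ≤ 4428 < 83161 = q_6, so the answer is 42526/1935.

42526/1935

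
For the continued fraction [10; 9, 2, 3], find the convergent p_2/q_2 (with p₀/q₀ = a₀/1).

Using pₖ = aₖpₖ₋₁ + pₖ₋₂, qₖ = aₖqₖ₋₁ + qₖ₋₂ (with p₋₁=1, p₋₂=0, q₋₁=0, q₋₂=1):
  k=0: a=10, p=10, q=1
  k=1: a=9, p=91, q=9
  k=2: a=2, p=192, q=19

192/19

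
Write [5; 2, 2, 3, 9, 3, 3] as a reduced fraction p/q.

8826/1631

Fold from the inside: start with 3/1.
  3 + 1/3 = 10/3
  9 + 3/10 = 93/10
  3 + 10/93 = 289/93
  2 + 93/289 = 671/289
  2 + 289/671 = 1631/671
  5 + 671/1631 = 8826/1631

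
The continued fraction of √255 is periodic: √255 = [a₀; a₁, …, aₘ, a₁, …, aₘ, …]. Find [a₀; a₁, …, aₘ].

a₀ = ⌊√255⌋ = 15.
With m₀=0, d₀=1 and mₖ₊₁ = dₖaₖ − mₖ, dₖ₊₁ = (n − mₖ₊₁²)/dₖ, aₖ₊₁ = ⌊(a₀+mₖ₊₁)/dₖ₊₁⌋:
  k=1: m=15, d=30, a=1
  k=2: m=15, d=1, a=30
d=1 and a=2a₀=30 at k=2, so the next step gives (m, d) = (15, 30) again — its k=1 value — and the period has length 2.

[15; 1, 30]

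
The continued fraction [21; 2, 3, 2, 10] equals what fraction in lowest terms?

Using pₖ = aₖpₖ₋₁ + pₖ₋₂ and qₖ = aₖqₖ₋₁ + qₖ₋₂:
  k=0: a=21, p=21, q=1
  k=1: a=2, p=43, q=2
  k=2: a=3, p=150, q=7
  k=3: a=2, p=343, q=16
  k=4: a=10, p=3580, q=167

3580/167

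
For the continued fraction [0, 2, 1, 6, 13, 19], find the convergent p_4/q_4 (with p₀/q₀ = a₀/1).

92/263

Using pₖ = aₖpₖ₋₁ + pₖ₋₂, qₖ = aₖqₖ₋₁ + qₖ₋₂ (with p₋₁=1, p₋₂=0, q₋₁=0, q₋₂=1):
  k=0: a=0, p=0, q=1
  k=1: a=2, p=1, q=2
  k=2: a=1, p=1, q=3
  k=3: a=6, p=7, q=20
  k=4: a=13, p=92, q=263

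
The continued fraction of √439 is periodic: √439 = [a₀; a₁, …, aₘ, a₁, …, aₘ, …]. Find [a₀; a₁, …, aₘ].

[20; 1, 19, 1, 40]

a₀ = ⌊√439⌋ = 20.
With m₀=0, d₀=1 and mₖ₊₁ = dₖaₖ − mₖ, dₖ₊₁ = (n − mₖ₊₁²)/dₖ, aₖ₊₁ = ⌊(a₀+mₖ₊₁)/dₖ₊₁⌋:
  k=1: m=20, d=39, a=1
  k=2: m=19, d=2, a=19
  k=3: m=19, d=39, a=1
  k=4: m=20, d=1, a=40
d=1 and a=2a₀=40 at k=4, so the next step gives (m, d) = (20, 39) again — its k=1 value — and the period has length 4.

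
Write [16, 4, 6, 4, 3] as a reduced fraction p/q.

Fold from the inside: start with 3/1.
  4 + 1/3 = 13/3
  6 + 3/13 = 81/13
  4 + 13/81 = 337/81
  16 + 81/337 = 5473/337

5473/337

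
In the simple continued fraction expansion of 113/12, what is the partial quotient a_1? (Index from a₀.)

2

113 = 9·12 + 5   →  a_0 = 9
12 = 2·5 + 2   →  a_1 = 2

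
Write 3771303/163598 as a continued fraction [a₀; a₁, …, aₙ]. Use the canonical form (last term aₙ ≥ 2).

[23; 19, 7, 3, 14, 13, 2]

3771303 = 23×163598 + 8549
163598 = 19×8549 + 1167
8549 = 7×1167 + 380
1167 = 3×380 + 27
380 = 14×27 + 2
27 = 13×2 + 1
2 = 2×1 + 0  (stop)
So 3771303/163598 = [23; 19, 7, 3, 14, 13, 2].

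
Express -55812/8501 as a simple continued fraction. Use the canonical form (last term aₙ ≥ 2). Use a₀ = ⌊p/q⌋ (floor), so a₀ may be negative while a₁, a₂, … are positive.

[-7; 2, 3, 3, 14, 2, 12]

-55812 = -7×8501 + 3695
8501 = 2×3695 + 1111
3695 = 3×1111 + 362
1111 = 3×362 + 25
362 = 14×25 + 12
25 = 2×12 + 1
12 = 12×1 + 0  (stop)
So -55812/8501 = [-7; 2, 3, 3, 14, 2, 12].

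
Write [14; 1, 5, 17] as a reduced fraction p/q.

1528/103

Fold from the inside: start with 17/1.
  5 + 1/17 = 86/17
  1 + 17/86 = 103/86
  14 + 86/103 = 1528/103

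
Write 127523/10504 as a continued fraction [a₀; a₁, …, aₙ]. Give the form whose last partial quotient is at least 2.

[12; 7, 8, 4, 6, 7]

127523 = 12×10504 + 1475
10504 = 7×1475 + 179
1475 = 8×179 + 43
179 = 4×43 + 7
43 = 6×7 + 1
7 = 7×1 + 0  (stop)
So 127523/10504 = [12; 7, 8, 4, 6, 7].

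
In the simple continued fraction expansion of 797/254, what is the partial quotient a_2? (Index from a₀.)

3

797 = 3·254 + 35   →  a_0 = 3
254 = 7·35 + 9   →  a_1 = 7
35 = 3·9 + 8   →  a_2 = 3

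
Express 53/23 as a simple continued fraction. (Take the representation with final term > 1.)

53 = 2*23 + 7
23 = 3*7 + 2
7 = 3*2 + 1
2 = 2*1 + 0  (stop)
So 53/23 = [2; 3, 3, 2].

[2; 3, 3, 2]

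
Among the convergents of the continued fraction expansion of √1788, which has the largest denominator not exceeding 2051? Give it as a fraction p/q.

43807/1036

√1788 = [42; 3, 1, 1, 20, 1, 1, 3, 84, …] (period length 8).
Convergents:
  p_0/q_0 = 42/1
  p_1/q_1 = 127/3
  p_2/q_2 = 169/4
  p_3/q_3 = 296/7
  p_4/q_4 = 6089/144
  p_5/q_5 = 6385/151
  p_6/q_6 = 12474/295
  p_7/q_7 = 43807/1036
  p_8/q_8 = 3692262/87319
q_7 = 1036 ≤ 2051 < 87319 = q_8, so the answer is 43807/1036.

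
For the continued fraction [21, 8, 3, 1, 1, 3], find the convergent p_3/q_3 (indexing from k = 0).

697/33

Using pₖ = aₖpₖ₋₁ + pₖ₋₂, qₖ = aₖqₖ₋₁ + qₖ₋₂ (with p₋₁=1, p₋₂=0, q₋₁=0, q₋₂=1):
  k=0: a=21, p=21, q=1
  k=1: a=8, p=169, q=8
  k=2: a=3, p=528, q=25
  k=3: a=1, p=697, q=33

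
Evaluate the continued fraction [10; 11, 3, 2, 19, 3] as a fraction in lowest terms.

47255/4684

Fold from the inside: start with 3/1.
  19 + 1/3 = 58/3
  2 + 3/58 = 119/58
  3 + 58/119 = 415/119
  11 + 119/415 = 4684/415
  10 + 415/4684 = 47255/4684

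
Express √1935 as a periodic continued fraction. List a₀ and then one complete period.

[43; 1, 86]

a₀ = ⌊√1935⌋ = 43.
With m₀=0, d₀=1 and mₖ₊₁ = dₖaₖ − mₖ, dₖ₊₁ = (n − mₖ₊₁²)/dₖ, aₖ₊₁ = ⌊(a₀+mₖ₊₁)/dₖ₊₁⌋:
  k=1: m=43, d=86, a=1
  k=2: m=43, d=1, a=86
d=1 and a=2a₀=86 at k=2, so the next step gives (m, d) = (43, 86) again — its k=1 value — and the period has length 2.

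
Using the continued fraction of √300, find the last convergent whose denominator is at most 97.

1351/78

√300 = [17; 3, 8, 3, 34, …] (period length 4).
Convergents:
  p_0/q_0 = 17/1
  p_1/q_1 = 52/3
  p_2/q_2 = 433/25
  p_3/q_3 = 1351/78
  p_4/q_4 = 46367/2677
q_3 = 78 ≤ 97 < 2677 = q_4, so the answer is 1351/78.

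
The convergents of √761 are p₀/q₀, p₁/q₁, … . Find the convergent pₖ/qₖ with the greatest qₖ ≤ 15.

331/12

√761 = [27; 1, 1, 2, 2, 1, 1, 54, …] (period length 7).
Convergents:
  p_0/q_0 = 27/1
  p_1/q_1 = 28/1
  p_2/q_2 = 55/2
  p_3/q_3 = 138/5
  p_4/q_4 = 331/12
  p_5/q_5 = 469/17
q_4 = 12 ≤ 15 < 17 = q_5, so the answer is 331/12.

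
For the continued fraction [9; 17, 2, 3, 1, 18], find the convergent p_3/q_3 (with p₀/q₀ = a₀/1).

1105/122

Using pₖ = aₖpₖ₋₁ + pₖ₋₂, qₖ = aₖqₖ₋₁ + qₖ₋₂ (with p₋₁=1, p₋₂=0, q₋₁=0, q₋₂=1):
  k=0: a=9, p=9, q=1
  k=1: a=17, p=154, q=17
  k=2: a=2, p=317, q=35
  k=3: a=3, p=1105, q=122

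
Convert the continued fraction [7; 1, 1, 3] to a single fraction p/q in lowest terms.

Using pₖ = aₖpₖ₋₁ + pₖ₋₂ and qₖ = aₖqₖ₋₁ + qₖ₋₂:
  k=0: a=7, p=7, q=1
  k=1: a=1, p=8, q=1
  k=2: a=1, p=15, q=2
  k=3: a=3, p=53, q=7

53/7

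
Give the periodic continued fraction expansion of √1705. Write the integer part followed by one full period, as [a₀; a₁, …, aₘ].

a₀ = ⌊√1705⌋ = 41.
With m₀=0, d₀=1 and mₖ₊₁ = dₖaₖ − mₖ, dₖ₊₁ = (n − mₖ₊₁²)/dₖ, aₖ₊₁ = ⌊(a₀+mₖ₊₁)/dₖ₊₁⌋:
  k=1: m=41, d=24, a=3
  k=2: m=31, d=31, a=2
  k=3: m=31, d=24, a=3
  k=4: m=41, d=1, a=82
d=1 and a=2a₀=82 at k=4, so the next step gives (m, d) = (41, 24) again — its k=1 value — and the period has length 4.

[41; 3, 2, 3, 82]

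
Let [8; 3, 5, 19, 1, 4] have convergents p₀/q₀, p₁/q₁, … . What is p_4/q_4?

Using pₖ = aₖpₖ₋₁ + pₖ₋₂, qₖ = aₖqₖ₋₁ + qₖ₋₂ (with p₋₁=1, p₋₂=0, q₋₁=0, q₋₂=1):
  k=0: a=8, p=8, q=1
  k=1: a=3, p=25, q=3
  k=2: a=5, p=133, q=16
  k=3: a=19, p=2552, q=307
  k=4: a=1, p=2685, q=323

2685/323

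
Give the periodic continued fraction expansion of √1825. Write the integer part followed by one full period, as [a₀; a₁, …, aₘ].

[42; 1, 2, 1, 1, 2, 1, 84]

a₀ = ⌊√1825⌋ = 42.
With m₀=0, d₀=1 and mₖ₊₁ = dₖaₖ − mₖ, dₖ₊₁ = (n − mₖ₊₁²)/dₖ, aₖ₊₁ = ⌊(a₀+mₖ₊₁)/dₖ₊₁⌋:
  k=1: m=42, d=61, a=1
  k=2: m=19, d=24, a=2
  k=3: m=29, d=41, a=1
  k=4: m=12, d=41, a=1
  k=5: m=29, d=24, a=2
  k=6: m=19, d=61, a=1
  k=7: m=42, d=1, a=84
d=1 and a=2a₀=84 at k=7, so the next step gives (m, d) = (42, 61) again — its k=1 value — and the period has length 7.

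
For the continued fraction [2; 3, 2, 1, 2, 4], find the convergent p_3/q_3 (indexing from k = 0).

Using pₖ = aₖpₖ₋₁ + pₖ₋₂, qₖ = aₖqₖ₋₁ + qₖ₋₂ (with p₋₁=1, p₋₂=0, q₋₁=0, q₋₂=1):
  k=0: a=2, p=2, q=1
  k=1: a=3, p=7, q=3
  k=2: a=2, p=16, q=7
  k=3: a=1, p=23, q=10

23/10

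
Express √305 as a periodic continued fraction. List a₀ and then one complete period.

[17; 2, 6, 2, 34]

a₀ = ⌊√305⌋ = 17.
With m₀=0, d₀=1 and mₖ₊₁ = dₖaₖ − mₖ, dₖ₊₁ = (n − mₖ₊₁²)/dₖ, aₖ₊₁ = ⌊(a₀+mₖ₊₁)/dₖ₊₁⌋:
  k=1: m=17, d=16, a=2
  k=2: m=15, d=5, a=6
  k=3: m=15, d=16, a=2
  k=4: m=17, d=1, a=34
d=1 and a=2a₀=34 at k=4, so the next step gives (m, d) = (17, 16) again — its k=1 value — and the period has length 4.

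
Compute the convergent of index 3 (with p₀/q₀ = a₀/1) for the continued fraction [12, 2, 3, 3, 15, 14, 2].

286/23

Using pₖ = aₖpₖ₋₁ + pₖ₋₂, qₖ = aₖqₖ₋₁ + qₖ₋₂ (with p₋₁=1, p₋₂=0, q₋₁=0, q₋₂=1):
  k=0: a=12, p=12, q=1
  k=1: a=2, p=25, q=2
  k=2: a=3, p=87, q=7
  k=3: a=3, p=286, q=23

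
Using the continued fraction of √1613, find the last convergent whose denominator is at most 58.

1486/37

√1613 = [40; 6, 6, 80, …] (period length 3).
Convergents:
  p_0/q_0 = 40/1
  p_1/q_1 = 241/6
  p_2/q_2 = 1486/37
  p_3/q_3 = 119121/2966
q_2 = 37 ≤ 58 < 2966 = q_3, so the answer is 1486/37.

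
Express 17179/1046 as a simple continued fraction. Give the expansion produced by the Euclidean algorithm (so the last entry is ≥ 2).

[16; 2, 2, 1, 3, 3, 12]

17179 = 16*1046 + 443
1046 = 2*443 + 160
443 = 2*160 + 123
160 = 1*123 + 37
123 = 3*37 + 12
37 = 3*12 + 1
12 = 12*1 + 0  (stop)
So 17179/1046 = [16; 2, 2, 1, 3, 3, 12].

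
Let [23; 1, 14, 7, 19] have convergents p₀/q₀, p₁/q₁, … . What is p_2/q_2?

359/15

Using pₖ = aₖpₖ₋₁ + pₖ₋₂, qₖ = aₖqₖ₋₁ + qₖ₋₂ (with p₋₁=1, p₋₂=0, q₋₁=0, q₋₂=1):
  k=0: a=23, p=23, q=1
  k=1: a=1, p=24, q=1
  k=2: a=14, p=359, q=15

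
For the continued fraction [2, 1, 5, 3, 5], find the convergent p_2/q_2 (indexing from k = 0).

Using pₖ = aₖpₖ₋₁ + pₖ₋₂, qₖ = aₖqₖ₋₁ + qₖ₋₂ (with p₋₁=1, p₋₂=0, q₋₁=0, q₋₂=1):
  k=0: a=2, p=2, q=1
  k=1: a=1, p=3, q=1
  k=2: a=5, p=17, q=6

17/6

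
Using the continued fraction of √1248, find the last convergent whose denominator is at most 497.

√1248 = [35; 3, 17, 3, 70, …] (period length 4).
Convergents:
  p_0/q_0 = 35/1
  p_1/q_1 = 106/3
  p_2/q_2 = 1837/52
  p_3/q_3 = 5617/159
  p_4/q_4 = 395027/11182
q_3 = 159 ≤ 497 < 11182 = q_4, so the answer is 5617/159.

5617/159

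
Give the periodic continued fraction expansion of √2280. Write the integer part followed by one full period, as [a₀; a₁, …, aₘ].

a₀ = ⌊√2280⌋ = 47.
With m₀=0, d₀=1 and mₖ₊₁ = dₖaₖ − mₖ, dₖ₊₁ = (n − mₖ₊₁²)/dₖ, aₖ₊₁ = ⌊(a₀+mₖ₊₁)/dₖ₊₁⌋:
  k=1: m=47, d=71, a=1
  k=2: m=24, d=24, a=2
  k=3: m=24, d=71, a=1
  k=4: m=47, d=1, a=94
d=1 and a=2a₀=94 at k=4, so the next step gives (m, d) = (47, 71) again — its k=1 value — and the period has length 4.

[47; 1, 2, 1, 94]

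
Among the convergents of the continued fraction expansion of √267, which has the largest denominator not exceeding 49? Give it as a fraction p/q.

768/47

√267 = [16; 2, 1, 15, 1, 2, 32, …] (period length 6).
Convergents:
  p_0/q_0 = 16/1
  p_1/q_1 = 33/2
  p_2/q_2 = 49/3
  p_3/q_3 = 768/47
  p_4/q_4 = 817/50
q_3 = 47 ≤ 49 < 50 = q_4, so the answer is 768/47.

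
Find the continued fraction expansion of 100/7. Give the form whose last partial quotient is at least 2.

[14; 3, 2]

100 = 14·7 + 2
7 = 3·2 + 1
2 = 2·1 + 0  (stop)
So 100/7 = [14; 3, 2].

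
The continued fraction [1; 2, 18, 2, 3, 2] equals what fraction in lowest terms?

901/606

Fold from the inside: start with 2/1.
  3 + 1/2 = 7/2
  2 + 2/7 = 16/7
  18 + 7/16 = 295/16
  2 + 16/295 = 606/295
  1 + 295/606 = 901/606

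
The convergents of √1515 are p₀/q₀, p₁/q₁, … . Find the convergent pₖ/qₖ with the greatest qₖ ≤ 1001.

√1515 = [38; 1, 11, 1, 76, …] (period length 4).
Convergents:
  p_0/q_0 = 38/1
  p_1/q_1 = 39/1
  p_2/q_2 = 467/12
  p_3/q_3 = 506/13
  p_4/q_4 = 38923/1000
  p_5/q_5 = 39429/1013
q_4 = 1000 ≤ 1001 < 1013 = q_5, so the answer is 38923/1000.

38923/1000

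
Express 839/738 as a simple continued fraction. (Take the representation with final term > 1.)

839 = 1·738 + 101
738 = 7·101 + 31
101 = 3·31 + 8
31 = 3·8 + 7
8 = 1·7 + 1
7 = 7·1 + 0  (stop)
So 839/738 = [1; 7, 3, 3, 1, 7].

[1; 7, 3, 3, 1, 7]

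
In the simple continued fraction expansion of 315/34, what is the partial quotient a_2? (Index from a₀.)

1

315 = 9·34 + 9   →  a_0 = 9
34 = 3·9 + 7   →  a_1 = 3
9 = 1·7 + 2   →  a_2 = 1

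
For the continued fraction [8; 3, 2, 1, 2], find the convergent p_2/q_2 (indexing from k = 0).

58/7

Using pₖ = aₖpₖ₋₁ + pₖ₋₂, qₖ = aₖqₖ₋₁ + qₖ₋₂ (with p₋₁=1, p₋₂=0, q₋₁=0, q₋₂=1):
  k=0: a=8, p=8, q=1
  k=1: a=3, p=25, q=3
  k=2: a=2, p=58, q=7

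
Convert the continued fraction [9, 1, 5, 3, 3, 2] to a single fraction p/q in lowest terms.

1427/145

Using pₖ = aₖpₖ₋₁ + pₖ₋₂ and qₖ = aₖqₖ₋₁ + qₖ₋₂:
  k=0: a=9, p=9, q=1
  k=1: a=1, p=10, q=1
  k=2: a=5, p=59, q=6
  k=3: a=3, p=187, q=19
  k=4: a=3, p=620, q=63
  k=5: a=2, p=1427, q=145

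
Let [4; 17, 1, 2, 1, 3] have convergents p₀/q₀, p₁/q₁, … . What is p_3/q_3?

Using pₖ = aₖpₖ₋₁ + pₖ₋₂, qₖ = aₖqₖ₋₁ + qₖ₋₂ (with p₋₁=1, p₋₂=0, q₋₁=0, q₋₂=1):
  k=0: a=4, p=4, q=1
  k=1: a=17, p=69, q=17
  k=2: a=1, p=73, q=18
  k=3: a=2, p=215, q=53

215/53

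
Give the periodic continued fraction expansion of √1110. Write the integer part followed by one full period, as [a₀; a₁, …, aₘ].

[33; 3, 6, 3, 66]

a₀ = ⌊√1110⌋ = 33.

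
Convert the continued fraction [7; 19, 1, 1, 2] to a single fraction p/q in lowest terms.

Fold from the inside: start with 2/1.
  1 + 1/2 = 3/2
  1 + 2/3 = 5/3
  19 + 3/5 = 98/5
  7 + 5/98 = 691/98

691/98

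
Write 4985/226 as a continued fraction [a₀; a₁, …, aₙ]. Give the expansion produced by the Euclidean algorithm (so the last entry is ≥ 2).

4985 = 22·226 + 13
226 = 17·13 + 5
13 = 2·5 + 3
5 = 1·3 + 2
3 = 1·2 + 1
2 = 2·1 + 0  (stop)
So 4985/226 = [22; 17, 2, 1, 1, 2].

[22; 17, 2, 1, 1, 2]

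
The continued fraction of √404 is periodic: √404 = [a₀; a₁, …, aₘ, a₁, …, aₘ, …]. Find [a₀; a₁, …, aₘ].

[20; 10, 40]

a₀ = ⌊√404⌋ = 20.
With m₀=0, d₀=1 and mₖ₊₁ = dₖaₖ − mₖ, dₖ₊₁ = (n − mₖ₊₁²)/dₖ, aₖ₊₁ = ⌊(a₀+mₖ₊₁)/dₖ₊₁⌋:
  k=1: m=20, d=4, a=10
  k=2: m=20, d=1, a=40
d=1 and a=2a₀=40 at k=2, so the next step gives (m, d) = (20, 4) again — its k=1 value — and the period has length 2.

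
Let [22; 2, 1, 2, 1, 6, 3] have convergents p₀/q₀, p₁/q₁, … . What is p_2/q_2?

67/3

Using pₖ = aₖpₖ₋₁ + pₖ₋₂, qₖ = aₖqₖ₋₁ + qₖ₋₂ (with p₋₁=1, p₋₂=0, q₋₁=0, q₋₂=1):
  k=0: a=22, p=22, q=1
  k=1: a=2, p=45, q=2
  k=2: a=1, p=67, q=3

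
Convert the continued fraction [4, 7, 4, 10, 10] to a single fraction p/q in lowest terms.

Using pₖ = aₖpₖ₋₁ + pₖ₋₂ and qₖ = aₖqₖ₋₁ + qₖ₋₂:
  k=0: a=4, p=4, q=1
  k=1: a=7, p=29, q=7
  k=2: a=4, p=120, q=29
  k=3: a=10, p=1229, q=297
  k=4: a=10, p=12410, q=2999

12410/2999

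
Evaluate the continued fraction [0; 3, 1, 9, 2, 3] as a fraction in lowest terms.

73/285

Using pₖ = aₖpₖ₋₁ + pₖ₋₂ and qₖ = aₖqₖ₋₁ + qₖ₋₂:
  k=0: a=0, p=0, q=1
  k=1: a=3, p=1, q=3
  k=2: a=1, p=1, q=4
  k=3: a=9, p=10, q=39
  k=4: a=2, p=21, q=82
  k=5: a=3, p=73, q=285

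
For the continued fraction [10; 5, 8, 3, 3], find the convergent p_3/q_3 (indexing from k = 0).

1305/128

Using pₖ = aₖpₖ₋₁ + pₖ₋₂, qₖ = aₖqₖ₋₁ + qₖ₋₂ (with p₋₁=1, p₋₂=0, q₋₁=0, q₋₂=1):
  k=0: a=10, p=10, q=1
  k=1: a=5, p=51, q=5
  k=2: a=8, p=418, q=41
  k=3: a=3, p=1305, q=128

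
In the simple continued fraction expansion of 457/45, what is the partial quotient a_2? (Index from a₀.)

457 = 10·45 + 7   →  a_0 = 10
45 = 6·7 + 3   →  a_1 = 6
7 = 2·3 + 1   →  a_2 = 2

2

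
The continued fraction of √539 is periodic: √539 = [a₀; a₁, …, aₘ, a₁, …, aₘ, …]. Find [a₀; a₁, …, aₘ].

[23; 4, 1, 1, 1, 1, 1, 4, 46]

a₀ = ⌊√539⌋ = 23.
With m₀=0, d₀=1 and mₖ₊₁ = dₖaₖ − mₖ, dₖ₊₁ = (n − mₖ₊₁²)/dₖ, aₖ₊₁ = ⌊(a₀+mₖ₊₁)/dₖ₊₁⌋:
  k=1: m=23, d=10, a=4
  k=2: m=17, d=25, a=1
  k=3: m=8, d=19, a=1
  k=4: m=11, d=22, a=1
  k=5: m=11, d=19, a=1
  k=6: m=8, d=25, a=1
  k=7: m=17, d=10, a=4
  k=8: m=23, d=1, a=46
d=1 and a=2a₀=46 at k=8, so the next step gives (m, d) = (23, 10) again — its k=1 value — and the period has length 8.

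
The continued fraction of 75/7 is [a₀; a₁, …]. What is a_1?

75 = 10·7 + 5   →  a_0 = 10
7 = 1·5 + 2   →  a_1 = 1

1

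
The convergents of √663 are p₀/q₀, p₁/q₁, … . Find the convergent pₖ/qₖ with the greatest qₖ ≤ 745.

15887/617

√663 = [25; 1, 2, 1, 50, …] (period length 4).
Convergents:
  p_0/q_0 = 25/1
  p_1/q_1 = 26/1
  p_2/q_2 = 77/3
  p_3/q_3 = 103/4
  p_4/q_4 = 5227/203
  p_5/q_5 = 5330/207
  p_6/q_6 = 15887/617
  p_7/q_7 = 21217/824
q_6 = 617 ≤ 745 < 824 = q_7, so the answer is 15887/617.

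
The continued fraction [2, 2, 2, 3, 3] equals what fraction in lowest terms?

135/56

Fold from the inside: start with 3/1.
  3 + 1/3 = 10/3
  2 + 3/10 = 23/10
  2 + 10/23 = 56/23
  2 + 23/56 = 135/56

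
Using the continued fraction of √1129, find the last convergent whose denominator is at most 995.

√1129 = [33; 1, 1, 1, 1, 66, …] (period length 5).
Convergents:
  p_0/q_0 = 33/1
  p_1/q_1 = 34/1
  p_2/q_2 = 67/2
  p_3/q_3 = 101/3
  p_4/q_4 = 168/5
  p_5/q_5 = 11189/333
  p_6/q_6 = 11357/338
  p_7/q_7 = 22546/671
  p_8/q_8 = 33903/1009
q_7 = 671 ≤ 995 < 1009 = q_8, so the answer is 22546/671.

22546/671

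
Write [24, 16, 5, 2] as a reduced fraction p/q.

4283/178

Fold from the inside: start with 2/1.
  5 + 1/2 = 11/2
  16 + 2/11 = 178/11
  24 + 11/178 = 4283/178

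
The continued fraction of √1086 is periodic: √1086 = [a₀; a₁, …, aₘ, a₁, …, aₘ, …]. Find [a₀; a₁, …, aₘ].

[32; 1, 20, 1, 64]

a₀ = ⌊√1086⌋ = 32.
With m₀=0, d₀=1 and mₖ₊₁ = dₖaₖ − mₖ, dₖ₊₁ = (n − mₖ₊₁²)/dₖ, aₖ₊₁ = ⌊(a₀+mₖ₊₁)/dₖ₊₁⌋:
  k=1: m=32, d=62, a=1
  k=2: m=30, d=3, a=20
  k=3: m=30, d=62, a=1
  k=4: m=32, d=1, a=64
d=1 and a=2a₀=64 at k=4, so the next step gives (m, d) = (32, 62) again — its k=1 value — and the period has length 4.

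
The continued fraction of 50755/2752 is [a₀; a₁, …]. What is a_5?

50755 = 18·2752 + 1219   →  a_0 = 18
2752 = 2·1219 + 314   →  a_1 = 2
1219 = 3·314 + 277   →  a_2 = 3
314 = 1·277 + 37   →  a_3 = 1
277 = 7·37 + 18   →  a_4 = 7
37 = 2·18 + 1   →  a_5 = 2

2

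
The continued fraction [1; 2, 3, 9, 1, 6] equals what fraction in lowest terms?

711/497

Fold from the inside: start with 6/1.
  1 + 1/6 = 7/6
  9 + 6/7 = 69/7
  3 + 7/69 = 214/69
  2 + 69/214 = 497/214
  1 + 214/497 = 711/497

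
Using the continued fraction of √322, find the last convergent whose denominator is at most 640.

11287/629

√322 = [17; 1, 16, 1, 34, …] (period length 4).
Convergents:
  p_0/q_0 = 17/1
  p_1/q_1 = 18/1
  p_2/q_2 = 305/17
  p_3/q_3 = 323/18
  p_4/q_4 = 11287/629
  p_5/q_5 = 11610/647
q_4 = 629 ≤ 640 < 647 = q_5, so the answer is 11287/629.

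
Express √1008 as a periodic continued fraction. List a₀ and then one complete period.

[31; 1, 2, 1, 62]

a₀ = ⌊√1008⌋ = 31.
With m₀=0, d₀=1 and mₖ₊₁ = dₖaₖ − mₖ, dₖ₊₁ = (n − mₖ₊₁²)/dₖ, aₖ₊₁ = ⌊(a₀+mₖ₊₁)/dₖ₊₁⌋:
  k=1: m=31, d=47, a=1
  k=2: m=16, d=16, a=2
  k=3: m=16, d=47, a=1
  k=4: m=31, d=1, a=62
d=1 and a=2a₀=62 at k=4, so the next step gives (m, d) = (31, 47) again — its k=1 value — and the period has length 4.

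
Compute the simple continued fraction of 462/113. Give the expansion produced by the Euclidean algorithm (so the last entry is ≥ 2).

462 = 4×113 + 10
113 = 11×10 + 3
10 = 3×3 + 1
3 = 3×1 + 0  (stop)
So 462/113 = [4; 11, 3, 3].

[4; 11, 3, 3]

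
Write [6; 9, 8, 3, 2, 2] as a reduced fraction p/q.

Fold from the inside: start with 2/1.
  2 + 1/2 = 5/2
  3 + 2/5 = 17/5
  8 + 5/17 = 141/17
  9 + 17/141 = 1286/141
  6 + 141/1286 = 7857/1286

7857/1286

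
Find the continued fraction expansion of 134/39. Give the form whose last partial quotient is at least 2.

134 = 3·39 + 17
39 = 2·17 + 5
17 = 3·5 + 2
5 = 2·2 + 1
2 = 2·1 + 0  (stop)
So 134/39 = [3; 2, 3, 2, 2].

[3; 2, 3, 2, 2]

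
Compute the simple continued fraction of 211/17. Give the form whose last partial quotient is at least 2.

211 = 12·17 + 7
17 = 2·7 + 3
7 = 2·3 + 1
3 = 3·1 + 0  (stop)
So 211/17 = [12; 2, 2, 3].

[12; 2, 2, 3]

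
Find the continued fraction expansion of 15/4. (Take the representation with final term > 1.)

[3; 1, 3]

15 = 3·4 + 3
4 = 1·3 + 1
3 = 3·1 + 0  (stop)
So 15/4 = [3; 1, 3].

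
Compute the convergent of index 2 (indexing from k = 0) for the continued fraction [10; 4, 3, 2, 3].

133/13

Using pₖ = aₖpₖ₋₁ + pₖ₋₂, qₖ = aₖqₖ₋₁ + qₖ₋₂ (with p₋₁=1, p₋₂=0, q₋₁=0, q₋₂=1):
  k=0: a=10, p=10, q=1
  k=1: a=4, p=41, q=4
  k=2: a=3, p=133, q=13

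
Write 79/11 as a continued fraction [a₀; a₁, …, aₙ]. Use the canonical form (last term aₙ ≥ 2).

79 = 7×11 + 2
11 = 5×2 + 1
2 = 2×1 + 0  (stop)
So 79/11 = [7; 5, 2].

[7; 5, 2]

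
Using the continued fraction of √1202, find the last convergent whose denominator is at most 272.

√1202 = [34; 1, 2, 34, 2, 1, 68, …] (period length 6).
Convergents:
  p_0/q_0 = 34/1
  p_1/q_1 = 35/1
  p_2/q_2 = 104/3
  p_3/q_3 = 3571/103
  p_4/q_4 = 7246/209
  p_5/q_5 = 10817/312
q_4 = 209 ≤ 272 < 312 = q_5, so the answer is 7246/209.

7246/209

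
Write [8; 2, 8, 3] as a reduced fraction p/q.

Fold from the inside: start with 3/1.
  8 + 1/3 = 25/3
  2 + 3/25 = 53/25
  8 + 25/53 = 449/53

449/53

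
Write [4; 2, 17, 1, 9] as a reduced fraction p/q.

Using pₖ = aₖpₖ₋₁ + pₖ₋₂ and qₖ = aₖqₖ₋₁ + qₖ₋₂:
  k=0: a=4, p=4, q=1
  k=1: a=2, p=9, q=2
  k=2: a=17, p=157, q=35
  k=3: a=1, p=166, q=37
  k=4: a=9, p=1651, q=368

1651/368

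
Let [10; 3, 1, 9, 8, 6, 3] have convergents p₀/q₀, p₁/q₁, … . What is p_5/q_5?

19846/1935

Using pₖ = aₖpₖ₋₁ + pₖ₋₂, qₖ = aₖqₖ₋₁ + qₖ₋₂ (with p₋₁=1, p₋₂=0, q₋₁=0, q₋₂=1):
  k=0: a=10, p=10, q=1
  k=1: a=3, p=31, q=3
  k=2: a=1, p=41, q=4
  k=3: a=9, p=400, q=39
  k=4: a=8, p=3241, q=316
  k=5: a=6, p=19846, q=1935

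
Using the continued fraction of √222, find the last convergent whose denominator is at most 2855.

√222 = [14; 1, 8, 1, 28, …] (period length 4).
Convergents:
  p_0/q_0 = 14/1
  p_1/q_1 = 15/1
  p_2/q_2 = 134/9
  p_3/q_3 = 149/10
  p_4/q_4 = 4306/289
  p_5/q_5 = 4455/299
  p_6/q_6 = 39946/2681
  p_7/q_7 = 44401/2980
q_6 = 2681 ≤ 2855 < 2980 = q_7, so the answer is 39946/2681.

39946/2681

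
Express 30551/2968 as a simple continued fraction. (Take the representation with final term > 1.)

[10; 3, 2, 2, 4, 1, 7, 4]

30551 = 10·2968 + 871
2968 = 3·871 + 355
871 = 2·355 + 161
355 = 2·161 + 33
161 = 4·33 + 29
33 = 1·29 + 4
29 = 7·4 + 1
4 = 4·1 + 0  (stop)
So 30551/2968 = [10; 3, 2, 2, 4, 1, 7, 4].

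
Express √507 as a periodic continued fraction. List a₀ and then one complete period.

a₀ = ⌊√507⌋ = 22.
With m₀=0, d₀=1 and mₖ₊₁ = dₖaₖ − mₖ, dₖ₊₁ = (n − mₖ₊₁²)/dₖ, aₖ₊₁ = ⌊(a₀+mₖ₊₁)/dₖ₊₁⌋:
  k=1: m=22, d=23, a=1
  k=2: m=1, d=22, a=1
  k=3: m=21, d=3, a=14
  k=4: m=21, d=22, a=1
  k=5: m=1, d=23, a=1
  k=6: m=22, d=1, a=44
d=1 and a=2a₀=44 at k=6, so the next step gives (m, d) = (22, 23) again — its k=1 value — and the period has length 6.

[22; 1, 1, 14, 1, 1, 44]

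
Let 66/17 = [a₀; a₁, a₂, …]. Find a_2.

7

66 = 3·17 + 15   →  a_0 = 3
17 = 1·15 + 2   →  a_1 = 1
15 = 7·2 + 1   →  a_2 = 7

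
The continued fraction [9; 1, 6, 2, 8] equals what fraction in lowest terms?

1253/127

Fold from the inside: start with 8/1.
  2 + 1/8 = 17/8
  6 + 8/17 = 110/17
  1 + 17/110 = 127/110
  9 + 110/127 = 1253/127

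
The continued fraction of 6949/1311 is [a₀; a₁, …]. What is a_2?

3

6949 = 5·1311 + 394   →  a_0 = 5
1311 = 3·394 + 129   →  a_1 = 3
394 = 3·129 + 7   →  a_2 = 3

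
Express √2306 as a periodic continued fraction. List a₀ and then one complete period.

[48; 48, 96]

a₀ = ⌊√2306⌋ = 48.
With m₀=0, d₀=1 and mₖ₊₁ = dₖaₖ − mₖ, dₖ₊₁ = (n − mₖ₊₁²)/dₖ, aₖ₊₁ = ⌊(a₀+mₖ₊₁)/dₖ₊₁⌋:
  k=1: m=48, d=2, a=48
  k=2: m=48, d=1, a=96
d=1 and a=2a₀=96 at k=2, so the next step gives (m, d) = (48, 2) again — its k=1 value — and the period has length 2.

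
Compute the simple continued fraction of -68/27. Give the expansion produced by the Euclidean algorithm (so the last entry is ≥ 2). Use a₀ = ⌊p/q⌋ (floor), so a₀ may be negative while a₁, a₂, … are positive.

[-3; 2, 13]

-68 = -3×27 + 13
27 = 2×13 + 1
13 = 13×1 + 0  (stop)
So -68/27 = [-3; 2, 13].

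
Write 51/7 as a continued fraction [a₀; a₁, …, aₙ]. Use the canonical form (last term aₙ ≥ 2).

[7; 3, 2]

51 = 7*7 + 2
7 = 3*2 + 1
2 = 2*1 + 0  (stop)
So 51/7 = [7; 3, 2].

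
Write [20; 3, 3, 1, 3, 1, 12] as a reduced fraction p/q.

16103/793

Using pₖ = aₖpₖ₋₁ + pₖ₋₂ and qₖ = aₖqₖ₋₁ + qₖ₋₂:
  k=0: a=20, p=20, q=1
  k=1: a=3, p=61, q=3
  k=2: a=3, p=203, q=10
  k=3: a=1, p=264, q=13
  k=4: a=3, p=995, q=49
  k=5: a=1, p=1259, q=62
  k=6: a=12, p=16103, q=793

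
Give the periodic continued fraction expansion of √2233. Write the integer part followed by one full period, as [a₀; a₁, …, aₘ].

a₀ = ⌊√2233⌋ = 47.

[47; 3, 1, 12, 1, 3, 94]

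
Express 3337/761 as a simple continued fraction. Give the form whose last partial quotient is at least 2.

[4; 2, 1, 1, 2, 14, 4]

3337 = 4·761 + 293
761 = 2·293 + 175
293 = 1·175 + 118
175 = 1·118 + 57
118 = 2·57 + 4
57 = 14·4 + 1
4 = 4·1 + 0  (stop)
So 3337/761 = [4; 2, 1, 1, 2, 14, 4].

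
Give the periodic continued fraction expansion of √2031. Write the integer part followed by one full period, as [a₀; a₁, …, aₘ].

a₀ = ⌊√2031⌋ = 45.
With m₀=0, d₀=1 and mₖ₊₁ = dₖaₖ − mₖ, dₖ₊₁ = (n − mₖ₊₁²)/dₖ, aₖ₊₁ = ⌊(a₀+mₖ₊₁)/dₖ₊₁⌋:
  k=1: m=45, d=6, a=15
  k=2: m=45, d=1, a=90
d=1 and a=2a₀=90 at k=2, so the next step gives (m, d) = (45, 6) again — its k=1 value — and the period has length 2.

[45; 15, 90]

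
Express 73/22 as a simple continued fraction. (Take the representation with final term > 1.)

73 = 3×22 + 7
22 = 3×7 + 1
7 = 7×1 + 0  (stop)
So 73/22 = [3; 3, 7].

[3; 3, 7]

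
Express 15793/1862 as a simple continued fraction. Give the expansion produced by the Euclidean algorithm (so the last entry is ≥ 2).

15793 = 8*1862 + 897
1862 = 2*897 + 68
897 = 13*68 + 13
68 = 5*13 + 3
13 = 4*3 + 1
3 = 3*1 + 0  (stop)
So 15793/1862 = [8; 2, 13, 5, 4, 3].

[8; 2, 13, 5, 4, 3]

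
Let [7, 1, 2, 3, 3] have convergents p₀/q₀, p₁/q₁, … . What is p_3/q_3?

Using pₖ = aₖpₖ₋₁ + pₖ₋₂, qₖ = aₖqₖ₋₁ + qₖ₋₂ (with p₋₁=1, p₋₂=0, q₋₁=0, q₋₂=1):
  k=0: a=7, p=7, q=1
  k=1: a=1, p=8, q=1
  k=2: a=2, p=23, q=3
  k=3: a=3, p=77, q=10

77/10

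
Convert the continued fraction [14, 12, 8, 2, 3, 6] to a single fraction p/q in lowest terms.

Using pₖ = aₖpₖ₋₁ + pₖ₋₂ and qₖ = aₖqₖ₋₁ + qₖ₋₂:
  k=0: a=14, p=14, q=1
  k=1: a=12, p=169, q=12
  k=2: a=8, p=1366, q=97
  k=3: a=2, p=2901, q=206
  k=4: a=3, p=10069, q=715
  k=5: a=6, p=63315, q=4496

63315/4496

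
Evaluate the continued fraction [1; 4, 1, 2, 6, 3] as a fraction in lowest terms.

341/281

Fold from the inside: start with 3/1.
  6 + 1/3 = 19/3
  2 + 3/19 = 41/19
  1 + 19/41 = 60/41
  4 + 41/60 = 281/60
  1 + 60/281 = 341/281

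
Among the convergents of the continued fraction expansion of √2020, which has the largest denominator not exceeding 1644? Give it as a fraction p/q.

72765/1619

√2020 = [44; 1, 16, 1, 88, …] (period length 4).
Convergents:
  p_0/q_0 = 44/1
  p_1/q_1 = 45/1
  p_2/q_2 = 764/17
  p_3/q_3 = 809/18
  p_4/q_4 = 71956/1601
  p_5/q_5 = 72765/1619
  p_6/q_6 = 1236196/27505
q_5 = 1619 ≤ 1644 < 27505 = q_6, so the answer is 72765/1619.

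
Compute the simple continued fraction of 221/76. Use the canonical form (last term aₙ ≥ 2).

221 = 2*76 + 69
76 = 1*69 + 7
69 = 9*7 + 6
7 = 1*6 + 1
6 = 6*1 + 0  (stop)
So 221/76 = [2; 1, 9, 1, 6].

[2; 1, 9, 1, 6]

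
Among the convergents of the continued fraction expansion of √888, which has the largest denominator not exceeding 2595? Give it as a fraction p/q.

√888 = [29; 1, 3, 1, 58, …] (period length 4).
Convergents:
  p_0/q_0 = 29/1
  p_1/q_1 = 30/1
  p_2/q_2 = 119/4
  p_3/q_3 = 149/5
  p_4/q_4 = 8761/294
  p_5/q_5 = 8910/299
  p_6/q_6 = 35491/1191
  p_7/q_7 = 44401/1490
  p_8/q_8 = 2610749/87611
q_7 = 1490 ≤ 2595 < 87611 = q_8, so the answer is 44401/1490.

44401/1490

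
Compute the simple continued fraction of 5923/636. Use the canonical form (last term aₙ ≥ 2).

5923 = 9×636 + 199
636 = 3×199 + 39
199 = 5×39 + 4
39 = 9×4 + 3
4 = 1×3 + 1
3 = 3×1 + 0  (stop)
So 5923/636 = [9; 3, 5, 9, 1, 3].

[9; 3, 5, 9, 1, 3]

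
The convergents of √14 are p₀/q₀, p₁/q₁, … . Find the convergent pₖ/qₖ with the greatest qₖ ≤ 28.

√14 = [3; 1, 2, 1, 6, …] (period length 4).
Convergents:
  p_0/q_0 = 3/1
  p_1/q_1 = 4/1
  p_2/q_2 = 11/3
  p_3/q_3 = 15/4
  p_4/q_4 = 101/27
  p_5/q_5 = 116/31
q_4 = 27 ≤ 28 < 31 = q_5, so the answer is 101/27.

101/27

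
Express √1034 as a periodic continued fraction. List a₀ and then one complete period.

a₀ = ⌊√1034⌋ = 32.
With m₀=0, d₀=1 and mₖ₊₁ = dₖaₖ − mₖ, dₖ₊₁ = (n − mₖ₊₁²)/dₖ, aₖ₊₁ = ⌊(a₀+mₖ₊₁)/dₖ₊₁⌋:
  k=1: m=32, d=10, a=6
  k=2: m=28, d=25, a=2
  k=3: m=22, d=22, a=2
  k=4: m=22, d=25, a=2
  k=5: m=28, d=10, a=6
  k=6: m=32, d=1, a=64
d=1 and a=2a₀=64 at k=6, so the next step gives (m, d) = (32, 10) again — its k=1 value — and the period has length 6.

[32; 6, 2, 2, 2, 6, 64]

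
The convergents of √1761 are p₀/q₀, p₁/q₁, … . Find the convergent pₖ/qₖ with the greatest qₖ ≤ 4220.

98658/2351

√1761 = [41; 1, 26, 1, 82, …] (period length 4).
Convergents:
  p_0/q_0 = 41/1
  p_1/q_1 = 42/1
  p_2/q_2 = 1133/27
  p_3/q_3 = 1175/28
  p_4/q_4 = 97483/2323
  p_5/q_5 = 98658/2351
  p_6/q_6 = 2662591/63449
q_5 = 2351 ≤ 4220 < 63449 = q_6, so the answer is 98658/2351.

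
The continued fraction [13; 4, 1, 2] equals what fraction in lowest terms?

185/14

Using pₖ = aₖpₖ₋₁ + pₖ₋₂ and qₖ = aₖqₖ₋₁ + qₖ₋₂:
  k=0: a=13, p=13, q=1
  k=1: a=4, p=53, q=4
  k=2: a=1, p=66, q=5
  k=3: a=2, p=185, q=14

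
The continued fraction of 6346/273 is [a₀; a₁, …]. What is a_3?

6346 = 23·273 + 67   →  a_0 = 23
273 = 4·67 + 5   →  a_1 = 4
67 = 13·5 + 2   →  a_2 = 13
5 = 2·2 + 1   →  a_3 = 2

2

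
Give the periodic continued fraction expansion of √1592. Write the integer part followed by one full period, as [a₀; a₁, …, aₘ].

a₀ = ⌊√1592⌋ = 39.
With m₀=0, d₀=1 and mₖ₊₁ = dₖaₖ − mₖ, dₖ₊₁ = (n − mₖ₊₁²)/dₖ, aₖ₊₁ = ⌊(a₀+mₖ₊₁)/dₖ₊₁⌋:
  k=1: m=39, d=71, a=1
  k=2: m=32, d=8, a=8
  k=3: m=32, d=71, a=1
  k=4: m=39, d=1, a=78
d=1 and a=2a₀=78 at k=4, so the next step gives (m, d) = (39, 71) again — its k=1 value — and the period has length 4.

[39; 1, 8, 1, 78]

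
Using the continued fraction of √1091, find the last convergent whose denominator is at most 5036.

√1091 = [33; 33, 66, …] (period length 2).
Convergents:
  p_0/q_0 = 33/1
  p_1/q_1 = 1090/33
  p_2/q_2 = 71973/2179
  p_3/q_3 = 2376199/71940
q_2 = 2179 ≤ 5036 < 71940 = q_3, so the answer is 71973/2179.

71973/2179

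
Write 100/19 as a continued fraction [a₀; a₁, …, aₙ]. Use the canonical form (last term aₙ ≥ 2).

100 = 5*19 + 5
19 = 3*5 + 4
5 = 1*4 + 1
4 = 4*1 + 0  (stop)
So 100/19 = [5; 3, 1, 4].

[5; 3, 1, 4]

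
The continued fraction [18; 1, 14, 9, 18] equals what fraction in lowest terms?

46634/2463

Using pₖ = aₖpₖ₋₁ + pₖ₋₂ and qₖ = aₖqₖ₋₁ + qₖ₋₂:
  k=0: a=18, p=18, q=1
  k=1: a=1, p=19, q=1
  k=2: a=14, p=284, q=15
  k=3: a=9, p=2575, q=136
  k=4: a=18, p=46634, q=2463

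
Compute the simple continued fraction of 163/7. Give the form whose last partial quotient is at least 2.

163 = 23·7 + 2
7 = 3·2 + 1
2 = 2·1 + 0  (stop)
So 163/7 = [23; 3, 2].

[23; 3, 2]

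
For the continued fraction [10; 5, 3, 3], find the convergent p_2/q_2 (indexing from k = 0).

163/16

Using pₖ = aₖpₖ₋₁ + pₖ₋₂, qₖ = aₖqₖ₋₁ + qₖ₋₂ (with p₋₁=1, p₋₂=0, q₋₁=0, q₋₂=1):
  k=0: a=10, p=10, q=1
  k=1: a=5, p=51, q=5
  k=2: a=3, p=163, q=16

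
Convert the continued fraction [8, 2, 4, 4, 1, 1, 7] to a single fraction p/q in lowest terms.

Fold from the inside: start with 7/1.
  1 + 1/7 = 8/7
  1 + 7/8 = 15/8
  4 + 8/15 = 68/15
  4 + 15/68 = 287/68
  2 + 68/287 = 642/287
  8 + 287/642 = 5423/642

5423/642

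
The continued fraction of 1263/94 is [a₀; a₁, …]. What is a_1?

1263 = 13·94 + 41   →  a_0 = 13
94 = 2·41 + 12   →  a_1 = 2

2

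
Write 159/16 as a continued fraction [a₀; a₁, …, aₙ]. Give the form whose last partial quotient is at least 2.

[9; 1, 15]

159 = 9·16 + 15
16 = 1·15 + 1
15 = 15·1 + 0  (stop)
So 159/16 = [9; 1, 15].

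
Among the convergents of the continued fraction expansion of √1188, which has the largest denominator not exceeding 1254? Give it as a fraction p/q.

22714/659

√1188 = [34; 2, 7, 6, 7, 2, 68, …] (period length 6).
Convergents:
  p_0/q_0 = 34/1
  p_1/q_1 = 69/2
  p_2/q_2 = 517/15
  p_3/q_3 = 3171/92
  p_4/q_4 = 22714/659
  p_5/q_5 = 48599/1410
q_4 = 659 ≤ 1254 < 1410 = q_5, so the answer is 22714/659.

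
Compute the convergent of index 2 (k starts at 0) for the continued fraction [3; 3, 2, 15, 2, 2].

23/7

Using pₖ = aₖpₖ₋₁ + pₖ₋₂, qₖ = aₖqₖ₋₁ + qₖ₋₂ (with p₋₁=1, p₋₂=0, q₋₁=0, q₋₂=1):
  k=0: a=3, p=3, q=1
  k=1: a=3, p=10, q=3
  k=2: a=2, p=23, q=7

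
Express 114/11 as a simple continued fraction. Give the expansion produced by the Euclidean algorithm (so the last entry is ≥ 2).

[10; 2, 1, 3]

114 = 10·11 + 4
11 = 2·4 + 3
4 = 1·3 + 1
3 = 3·1 + 0  (stop)
So 114/11 = [10; 2, 1, 3].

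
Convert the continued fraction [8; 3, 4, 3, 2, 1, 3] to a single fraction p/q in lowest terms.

4271/514

Fold from the inside: start with 3/1.
  1 + 1/3 = 4/3
  2 + 3/4 = 11/4
  3 + 4/11 = 37/11
  4 + 11/37 = 159/37
  3 + 37/159 = 514/159
  8 + 159/514 = 4271/514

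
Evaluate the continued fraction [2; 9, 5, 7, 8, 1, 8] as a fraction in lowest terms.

Fold from the inside: start with 8/1.
  1 + 1/8 = 9/8
  8 + 8/9 = 80/9
  7 + 9/80 = 569/80
  5 + 80/569 = 2925/569
  9 + 569/2925 = 26894/2925
  2 + 2925/26894 = 56713/26894

56713/26894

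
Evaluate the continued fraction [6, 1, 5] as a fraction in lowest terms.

Fold from the inside: start with 5/1.
  1 + 1/5 = 6/5
  6 + 5/6 = 41/6

41/6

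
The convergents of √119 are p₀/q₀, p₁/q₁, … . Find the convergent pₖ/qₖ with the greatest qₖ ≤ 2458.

√119 = [10; 1, 9, 1, 20, …] (period length 4).
Convergents:
  p_0/q_0 = 10/1
  p_1/q_1 = 11/1
  p_2/q_2 = 109/10
  p_3/q_3 = 120/11
  p_4/q_4 = 2509/230
  p_5/q_5 = 2629/241
  p_6/q_6 = 26170/2399
  p_7/q_7 = 28799/2640
q_6 = 2399 ≤ 2458 < 2640 = q_7, so the answer is 26170/2399.

26170/2399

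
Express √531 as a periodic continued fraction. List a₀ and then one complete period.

a₀ = ⌊√531⌋ = 23.
With m₀=0, d₀=1 and mₖ₊₁ = dₖaₖ − mₖ, dₖ₊₁ = (n − mₖ₊₁²)/dₖ, aₖ₊₁ = ⌊(a₀+mₖ₊₁)/dₖ₊₁⌋:
  k=1: m=23, d=2, a=23
  k=2: m=23, d=1, a=46
d=1 and a=2a₀=46 at k=2, so the next step gives (m, d) = (23, 2) again — its k=1 value — and the period has length 2.

[23; 23, 46]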